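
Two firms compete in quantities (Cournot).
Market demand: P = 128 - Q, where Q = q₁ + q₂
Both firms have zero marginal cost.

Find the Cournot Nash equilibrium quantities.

q₁* = q₂* = 42.67; P* = 42.67

Work:
Profit: π_i = P·q_i = (a - q_i - q_j)·q_i
FOC: ∂π_i/∂q_i = a - 2q_i - q_j = 0
Reaction function: q_i = (128 - q_j)/2
Symmetry: q* = 128/3 = 42.67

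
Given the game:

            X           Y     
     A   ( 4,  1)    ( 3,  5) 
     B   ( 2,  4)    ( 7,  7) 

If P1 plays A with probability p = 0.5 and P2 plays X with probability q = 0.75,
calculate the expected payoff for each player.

E[P1] = 3.5, E[P2] = 3.375

Work:
E[P1] = p·q·π₁(A,X) + p·(1-q)·π₁(A,Y) + (1-p)·q·π₁(B,X) + (1-p)·(1-q)·π₁(B,Y)
= 0.5·0.75·4 + 0.5·0.25·3 + 0.5·0.75·2 + 0.5·0.25·7
= 3.5

E[P2] = 3.375 (similar calculation)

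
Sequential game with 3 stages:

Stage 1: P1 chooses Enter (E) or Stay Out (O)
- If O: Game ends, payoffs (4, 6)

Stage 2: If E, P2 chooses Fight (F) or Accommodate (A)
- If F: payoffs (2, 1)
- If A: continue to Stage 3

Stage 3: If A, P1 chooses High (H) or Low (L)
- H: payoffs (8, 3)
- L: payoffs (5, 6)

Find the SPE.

SPE: (E, A, H); Outcome (8, 3)

Work:
Stage 3: P1 chooses H (8 vs 5)
Stage 2: P2: F->1, A->3 (anticipating H). Choose A
Stage 1: P1: O->4, E->8 (anticipating A, H). Choose E
SPE path: E -> A -> H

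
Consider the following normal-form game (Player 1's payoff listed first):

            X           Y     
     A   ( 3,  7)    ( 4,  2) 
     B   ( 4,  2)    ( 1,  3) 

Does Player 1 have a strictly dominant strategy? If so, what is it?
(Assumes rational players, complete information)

No strictly dominant strategy exists for Player 1

Work:
A strategy strictly dominates another if it gives a strictly higher payoff against every opponent action. Compare each pair of P1's strategies column-by-column:
  A vs B: [3 vs 4, 4 vs 1] → A does not strictly dominate B (column X: 3 ≤ 4)
  B vs A: [4 vs 3, 1 vs 4] → B does not strictly dominate A (column Y: 1 ≤ 4)
No single strategy strictly dominates all others → no strictly dominant strategy.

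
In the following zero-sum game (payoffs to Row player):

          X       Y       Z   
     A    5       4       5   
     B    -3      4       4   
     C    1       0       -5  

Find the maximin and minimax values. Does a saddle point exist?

Maximin = 4, Minimax = 4, Saddle: True

Work:
Row minimums: [4, -3, -5] → maximin = 4
Column maximums: [5, 4, 5] → minimax = 4
Saddle point exists! Game value = 4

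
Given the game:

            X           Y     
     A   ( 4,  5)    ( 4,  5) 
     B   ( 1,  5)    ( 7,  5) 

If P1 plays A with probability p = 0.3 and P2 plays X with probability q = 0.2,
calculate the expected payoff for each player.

E[P1] = 5.26, E[P2] = 5.0

Work:
E[P1] = p·q·π₁(A,X) + p·(1-q)·π₁(A,Y) + (1-p)·q·π₁(B,X) + (1-p)·(1-q)·π₁(B,Y)
= 0.3·0.2·4 + 0.3·0.8·4 + 0.7·0.2·1 + 0.7·0.8·7
= 5.26

E[P2] = 5.0 (similar calculation)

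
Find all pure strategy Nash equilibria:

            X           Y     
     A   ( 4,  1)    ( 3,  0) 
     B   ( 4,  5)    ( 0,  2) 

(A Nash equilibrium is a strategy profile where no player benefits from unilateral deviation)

Nash equilibrium: (A, X), (B, X)

Work:
Best responses:
  P1 vs X: payoffs [4, 4] → best response A/B (payoff 4)
  P1 vs Y: payoffs [3, 0] → best response A (payoff 3)
  P2 vs A: payoffs [1, 0] → best response X (payoff 1)
  P2 vs B: payoffs [5, 2] → best response X (payoff 5)
Mutual best responses: (A,X), (B,X) → Nash equilibria.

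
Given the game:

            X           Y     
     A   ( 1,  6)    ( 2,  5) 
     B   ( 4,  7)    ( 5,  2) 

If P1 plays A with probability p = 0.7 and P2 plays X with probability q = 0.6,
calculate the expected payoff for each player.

E[P1] = 2.3, E[P2] = 5.42

Work:
E[P1] = p·q·π₁(A,X) + p·(1-q)·π₁(A,Y) + (1-p)·q·π₁(B,X) + (1-p)·(1-q)·π₁(B,Y)
= 0.7·0.6·1 + 0.7·0.4·2 + 0.3·0.6·4 + 0.3·0.4·5
= 2.3

E[P2] = 5.42 (similar calculation)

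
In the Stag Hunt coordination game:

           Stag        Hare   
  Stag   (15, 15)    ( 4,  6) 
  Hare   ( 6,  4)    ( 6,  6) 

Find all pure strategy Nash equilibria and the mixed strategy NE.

Pure NE: (Stag, Stag) and (Hare, Hare); Mixed NE: p = 0.1818, q = 0.1818

Work:
Check pure NE:
(Stag, Stag): (15, 15) - no unilateral deviation beneficial
(Hare, Hare): (6, 6) - no unilateral deviation beneficial
Mixed NE: P1 plays Stag with p = 0.1818, P2 plays Stag with q = 0.1818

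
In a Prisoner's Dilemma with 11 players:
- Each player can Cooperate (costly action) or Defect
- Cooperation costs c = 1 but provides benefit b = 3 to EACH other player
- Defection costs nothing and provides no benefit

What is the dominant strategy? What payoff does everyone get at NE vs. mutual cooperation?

Dominant: Defect; NE payoff = 0; Coop payoff = 29

Work:
Defect dominates (saves cost c = 1, benefit to others is external)
NE: All defect → everyone gets 0
If all cooperate: each receives (10)×3 - 1 = 29
Social dilemma: 29 > 0 but NE gives 0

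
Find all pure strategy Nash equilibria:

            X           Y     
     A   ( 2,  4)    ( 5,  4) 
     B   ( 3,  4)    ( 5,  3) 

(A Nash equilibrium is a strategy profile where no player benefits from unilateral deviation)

Nash equilibrium: (A, Y), (B, X)

Work:
Best responses:
  P1 vs X: payoffs [2, 3] → best response B (payoff 3)
  P1 vs Y: payoffs [5, 5] → best response A/B (payoff 5)
  P2 vs A: payoffs [4, 4] → best response X/Y (payoff 4)
  P2 vs B: payoffs [4, 3] → best response X (payoff 4)
Mutual best responses: (A,Y), (B,X) → Nash equilibria.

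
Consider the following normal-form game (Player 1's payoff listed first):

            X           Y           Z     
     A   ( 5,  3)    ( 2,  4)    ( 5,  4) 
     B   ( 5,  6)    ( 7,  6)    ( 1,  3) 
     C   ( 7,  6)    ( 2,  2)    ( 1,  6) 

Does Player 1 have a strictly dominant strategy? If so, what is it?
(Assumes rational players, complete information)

No strictly dominant strategy exists for Player 1

Work:
A strategy strictly dominates another if it gives a strictly higher payoff against every opponent action. Compare each pair of P1's strategies column-by-column:
  A vs B: [5 vs 5, 2 vs 7, 5 vs 1] → A does not strictly dominate B (column X: 5 ≤ 5)
  A vs C: [5 vs 7, 2 vs 2, 5 vs 1] → A does not strictly dominate C (column X: 5 ≤ 7)
  B vs A: [5 vs 5, 7 vs 2, 1 vs 5] → B does not strictly dominate A (column X: 5 ≤ 5)
  B vs C: [5 vs 7, 7 vs 2, 1 vs 1] → B does not strictly dominate C (column X: 5 ≤ 7)
  C vs A: [7 vs 5, 2 vs 2, 1 vs 5] → C does not strictly dominate A (column Y: 2 ≤ 2)
  C vs B: [7 vs 5, 2 vs 7, 1 vs 1] → C does not strictly dominate B (column Y: 2 ≤ 7)
No single strategy strictly dominates all others → no strictly dominant strategy.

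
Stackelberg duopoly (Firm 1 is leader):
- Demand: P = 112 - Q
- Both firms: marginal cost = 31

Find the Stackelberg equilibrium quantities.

q₁* (leader) = 40.5, q₂* (follower) = 20.25

Work:
Follower's reaction: q₂ = (a - c - q₁)/2
Leader substitutes: π₁ = q₁·(a - q₁ - (a-c-q₁)/2 - c)
FOC: q₁* = (112 - 31)/2 = 40.50
Then: q₂* = (112 - 31 - 40.5)/2 = 20.25
Leader has first-mover advantage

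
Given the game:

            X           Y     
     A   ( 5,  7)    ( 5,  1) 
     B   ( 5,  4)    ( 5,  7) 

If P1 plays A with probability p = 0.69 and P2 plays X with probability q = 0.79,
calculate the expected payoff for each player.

E[P1] = 5.0, E[P2] = 5.3959

Work:
E[P1] = p·q·π₁(A,X) + p·(1-q)·π₁(A,Y) + (1-p)·q·π₁(B,X) + (1-p)·(1-q)·π₁(B,Y)
= 0.69·0.79·5 + 0.69·0.21·5 + 0.31·0.79·5 + 0.31·0.21·5
= 5.0

E[P2] = 5.3959 (similar calculation)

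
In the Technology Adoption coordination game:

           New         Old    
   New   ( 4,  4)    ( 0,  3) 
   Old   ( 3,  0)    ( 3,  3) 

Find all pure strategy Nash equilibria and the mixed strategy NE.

Pure NE: (New, New) and (Old, Old); Mixed NE: p = 0.75, q = 0.75

Work:
Check pure NE:
(New, New): (4, 4) - no unilateral deviation beneficial
(Old, Old): (3, 3) - no unilateral deviation beneficial
Mixed NE: P1 plays New with p = 0.75, P2 plays New with q = 0.75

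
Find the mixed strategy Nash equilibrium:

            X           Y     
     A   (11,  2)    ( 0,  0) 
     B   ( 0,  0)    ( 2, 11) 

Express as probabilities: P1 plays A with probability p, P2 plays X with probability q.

p = 0.8462, q = 0.1538

Work:
Find probabilities that make opponent indifferent:
P2 chooses q to make P1 indifferent between A and B
P1 chooses p to make P2 indifferent between X and Y
Mixed NE: P1 plays (A: 0.8462, B: 0.1538), P2 plays (X: 0.1538, Y: 0.8462)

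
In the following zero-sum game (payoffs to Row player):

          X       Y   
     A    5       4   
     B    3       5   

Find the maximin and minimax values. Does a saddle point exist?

Maximin = 4, Minimax = 5, Saddle: False

Work:
Row minimums: [4, 3] → maximin = 4
Column maximums: [5, 5] → minimax = 5
No saddle point (maximin ≠ minimax). Mixed strategy needed.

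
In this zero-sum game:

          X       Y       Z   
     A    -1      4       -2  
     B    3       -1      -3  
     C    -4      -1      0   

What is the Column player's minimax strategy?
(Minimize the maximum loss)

Column should play Z, value = 0

Work:
Column player minimizes Row's maximum payoff:
Column X: max payoff to Row = 3
Column Y: max payoff to Row = 4
Column Z: max payoff to Row = 0
Minimum is 0, achieved by column Z.
Minimax strategy: Z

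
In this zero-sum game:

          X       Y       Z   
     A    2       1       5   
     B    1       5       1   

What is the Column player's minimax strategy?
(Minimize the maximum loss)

Column should play X, value = 2

Work:
Column player minimizes Row's maximum payoff:
Column X: max payoff to Row = 2
Column Y: max payoff to Row = 5
Column Z: max payoff to Row = 5
Minimum is 2, achieved by column X.
Minimax strategy: X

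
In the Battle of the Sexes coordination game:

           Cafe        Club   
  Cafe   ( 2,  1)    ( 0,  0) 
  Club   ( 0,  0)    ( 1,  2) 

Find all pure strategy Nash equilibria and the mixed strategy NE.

Pure NE: (Cafe, Cafe) and (Club, Club); Mixed NE: p = 0.6667, q = 0.3333

Work:
Check pure NE:
(Cafe, Cafe): (2, 1) - no unilateral deviation beneficial
(Club, Club): (1, 2) - no unilateral deviation beneficial
Mixed NE: P1 plays Cafe with p = 0.6667, P2 plays Cafe with q = 0.3333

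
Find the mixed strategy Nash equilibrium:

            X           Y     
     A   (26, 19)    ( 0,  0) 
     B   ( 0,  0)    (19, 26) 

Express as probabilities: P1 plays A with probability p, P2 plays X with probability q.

p = 0.5778, q = 0.4222

Work:
Find probabilities that make opponent indifferent:
P2 chooses q to make P1 indifferent between A and B
P1 chooses p to make P2 indifferent between X and Y
Mixed NE: P1 plays (A: 0.5778, B: 0.4222), P2 plays (X: 0.4222, Y: 0.5778)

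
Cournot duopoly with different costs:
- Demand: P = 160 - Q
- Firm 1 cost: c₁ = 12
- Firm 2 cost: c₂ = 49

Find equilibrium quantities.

q₁* = 61.67, q₂* = 24.67

Work:
Reaction: q₁ = (160 - 12 - q₂)/2
Reaction: q₂ = (160 - 49 - q₁)/2
Solve simultaneously:
q₁* = (160 - 2×12 + 49)/3 = 61.67
q₂* = (160 - 2×49 + 12)/3 = 24.67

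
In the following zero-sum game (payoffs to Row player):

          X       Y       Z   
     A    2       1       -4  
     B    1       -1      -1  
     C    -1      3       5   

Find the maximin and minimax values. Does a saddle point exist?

Maximin = -1, Minimax = 2, Saddle: False

Work:
Row minimums: [-4, -1, -1] → maximin = -1
Column maximums: [2, 3, 5] → minimax = 2
No saddle point (maximin ≠ minimax). Mixed strategy needed.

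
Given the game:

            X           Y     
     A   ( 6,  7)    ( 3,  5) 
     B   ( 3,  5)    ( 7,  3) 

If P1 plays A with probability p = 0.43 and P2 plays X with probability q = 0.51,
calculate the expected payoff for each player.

E[P1] = 4.7751, E[P2] = 4.88

Work:
E[P1] = p·q·π₁(A,X) + p·(1-q)·π₁(A,Y) + (1-p)·q·π₁(B,X) + (1-p)·(1-q)·π₁(B,Y)
= 0.43·0.51·6 + 0.43·0.49·3 + 0.57·0.51·3 + 0.57·0.49·7
= 4.7751

E[P2] = 4.88 (similar calculation)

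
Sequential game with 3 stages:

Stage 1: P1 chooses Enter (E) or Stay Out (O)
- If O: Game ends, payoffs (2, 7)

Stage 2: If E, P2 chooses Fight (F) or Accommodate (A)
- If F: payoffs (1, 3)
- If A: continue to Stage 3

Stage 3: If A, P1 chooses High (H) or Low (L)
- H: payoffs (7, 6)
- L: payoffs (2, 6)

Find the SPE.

SPE: (E, A, H); Outcome (7, 6)

Work:
Stage 3: P1 chooses H (7 vs 2)
Stage 2: P2: F->3, A->6 (anticipating H). Choose A
Stage 1: P1: O->2, E->7 (anticipating A, H). Choose E
SPE path: E -> A -> H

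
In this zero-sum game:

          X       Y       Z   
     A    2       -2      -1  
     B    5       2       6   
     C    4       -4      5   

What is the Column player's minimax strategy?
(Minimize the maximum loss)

Column should play Y, value = 2

Work:
Column player minimizes Row's maximum payoff:
Column X: max payoff to Row = 5
Column Y: max payoff to Row = 2
Column Z: max payoff to Row = 6
Minimum is 2, achieved by column Y.
Minimax strategy: Y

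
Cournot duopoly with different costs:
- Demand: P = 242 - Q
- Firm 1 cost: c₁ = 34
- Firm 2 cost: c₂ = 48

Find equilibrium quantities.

q₁* = 74.0, q₂* = 60.0

Work:
Reaction: q₁ = (242 - 34 - q₂)/2
Reaction: q₂ = (242 - 48 - q₁)/2
Solve simultaneously:
q₁* = (242 - 2×34 + 48)/3 = 74.0
q₂* = (242 - 2×48 + 34)/3 = 60.0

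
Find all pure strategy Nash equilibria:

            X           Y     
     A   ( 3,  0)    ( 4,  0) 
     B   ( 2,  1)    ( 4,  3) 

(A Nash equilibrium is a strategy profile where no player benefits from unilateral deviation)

Nash equilibrium: (A, X), (A, Y), (B, Y)

Work:
Best responses:
  P1 vs X: payoffs [3, 2] → best response A (payoff 3)
  P1 vs Y: payoffs [4, 4] → best response A/B (payoff 4)
  P2 vs A: payoffs [0, 0] → best response X/Y (payoff 0)
  P2 vs B: payoffs [1, 3] → best response Y (payoff 3)
Mutual best responses: (A,X), (A,Y), (B,Y) → Nash equilibria.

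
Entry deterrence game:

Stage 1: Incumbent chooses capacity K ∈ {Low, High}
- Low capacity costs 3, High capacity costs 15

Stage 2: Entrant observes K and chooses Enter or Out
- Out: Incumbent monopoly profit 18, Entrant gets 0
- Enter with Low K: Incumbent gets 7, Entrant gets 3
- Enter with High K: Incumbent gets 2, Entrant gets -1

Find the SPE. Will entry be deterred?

SPE: (Low, Enter|Low, Out|High); Entry not deterred. Incumbent net profit = 4, Entrant gets 3

Work:
After Low K: Entrant enters (3 > 0)
After High K: Entrant stays out (-1 < 0)
Incumbent: Low → 7−3=4, High → 18−15=3
Incumbent chooses Low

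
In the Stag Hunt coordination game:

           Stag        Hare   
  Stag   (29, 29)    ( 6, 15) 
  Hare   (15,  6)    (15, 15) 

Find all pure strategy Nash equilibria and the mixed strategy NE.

Pure NE: (Stag, Stag) and (Hare, Hare); Mixed NE: p = 0.3913, q = 0.3913

Work:
Check pure NE:
(Stag, Stag): (29, 29) - no unilateral deviation beneficial
(Hare, Hare): (15, 15) - no unilateral deviation beneficial
Mixed NE: P1 plays Stag with p = 0.3913, P2 plays Stag with q = 0.3913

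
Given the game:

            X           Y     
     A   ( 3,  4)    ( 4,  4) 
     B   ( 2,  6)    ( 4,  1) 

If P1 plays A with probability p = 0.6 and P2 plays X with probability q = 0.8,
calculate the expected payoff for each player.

E[P1] = 2.88, E[P2] = 4.4

Work:
E[P1] = p·q·π₁(A,X) + p·(1-q)·π₁(A,Y) + (1-p)·q·π₁(B,X) + (1-p)·(1-q)·π₁(B,Y)
= 0.6·0.8·3 + 0.6·0.2·4 + 0.4·0.8·2 + 0.4·0.2·4
= 2.88

E[P2] = 4.4 (similar calculation)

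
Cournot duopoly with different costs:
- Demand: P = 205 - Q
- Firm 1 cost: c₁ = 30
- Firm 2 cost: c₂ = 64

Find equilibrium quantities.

q₁* = 69.67, q₂* = 35.67

Work:
Reaction: q₁ = (205 - 30 - q₂)/2
Reaction: q₂ = (205 - 64 - q₁)/2
Solve simultaneously:
q₁* = (205 - 2×30 + 64)/3 = 69.67
q₂* = (205 - 2×64 + 30)/3 = 35.67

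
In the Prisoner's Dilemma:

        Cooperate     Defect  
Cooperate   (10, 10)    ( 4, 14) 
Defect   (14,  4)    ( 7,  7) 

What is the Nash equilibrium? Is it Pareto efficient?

(Defect, Defect) is NE; not Pareto efficient

Work:
Defect dominates Cooperate for both players:
If P2 cooperates: Defect (14) > Cooperate (10)
If P2 defects: Defect (7) > Cooperate (4)
NE: (Defect, Defect) with payoff (7, 7)
But (Cooperate, Cooperate) = (10, 10) Pareto dominates (7, 7)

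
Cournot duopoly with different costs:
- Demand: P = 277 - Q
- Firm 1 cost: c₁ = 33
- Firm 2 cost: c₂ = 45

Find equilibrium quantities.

q₁* = 85.33, q₂* = 73.33

Work:
Reaction: q₁ = (277 - 33 - q₂)/2
Reaction: q₂ = (277 - 45 - q₁)/2
Solve simultaneously:
q₁* = (277 - 2×33 + 45)/3 = 85.33
q₂* = (277 - 2×45 + 33)/3 = 73.33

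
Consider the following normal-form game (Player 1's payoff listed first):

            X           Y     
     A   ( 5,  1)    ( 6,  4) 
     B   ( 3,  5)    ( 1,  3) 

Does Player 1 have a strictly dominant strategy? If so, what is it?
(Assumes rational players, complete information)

Yes, Player 1's strictly dominant strategy is A

Work:
A strategy strictly dominates another if it gives a strictly higher payoff against every opponent action. Compare each pair of P1's strategies column-by-column:
  A vs B: [5 vs 3, 6 vs 1] → A strictly dominates B
  B vs A: [3 vs 5, 1 vs 6] → B does not strictly dominate A (column X: 3 ≤ 5)
A strictly dominates every other strategy → strictly dominant.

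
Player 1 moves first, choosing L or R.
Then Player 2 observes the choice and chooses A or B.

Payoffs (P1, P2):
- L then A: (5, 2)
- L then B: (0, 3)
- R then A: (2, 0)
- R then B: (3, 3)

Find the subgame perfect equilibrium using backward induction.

P1 plays R, P2 plays B after L and B after R; Payoff (3, 3)

Work:
Backward induction:
After L: P2 chooses B → P1 gets 0
After R: P2 chooses B → P1 gets 3
P1 chooses R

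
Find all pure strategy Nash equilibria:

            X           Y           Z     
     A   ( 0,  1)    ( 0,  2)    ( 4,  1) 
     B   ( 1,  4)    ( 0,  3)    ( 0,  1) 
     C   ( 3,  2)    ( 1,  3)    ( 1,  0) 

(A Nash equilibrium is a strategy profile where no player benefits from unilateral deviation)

Nash equilibrium: (C, Y)

Work:
Best responses:
  P1 vs X: payoffs [0, 1, 3] → best response C (payoff 3)
  P1 vs Y: payoffs [0, 0, 1] → best response C (payoff 1)
  P1 vs Z: payoffs [4, 0, 1] → best response A (payoff 4)
  P2 vs A: payoffs [1, 2, 1] → best response Y (payoff 2)
  P2 vs B: payoffs [4, 3, 1] → best response X (payoff 4)
  P2 vs C: payoffs [2, 3, 0] → best response Y (payoff 3)
Mutual best responses: (C,Y) → Nash equilibria.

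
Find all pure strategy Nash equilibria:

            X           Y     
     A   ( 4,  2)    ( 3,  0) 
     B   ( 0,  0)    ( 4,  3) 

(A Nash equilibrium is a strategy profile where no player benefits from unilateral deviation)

Nash equilibrium: (A, X), (B, Y)

Work:
Best responses:
  P1 vs X: payoffs [4, 0] → best response A (payoff 4)
  P1 vs Y: payoffs [3, 4] → best response B (payoff 4)
  P2 vs A: payoffs [2, 0] → best response X (payoff 2)
  P2 vs B: payoffs [0, 3] → best response Y (payoff 3)
Mutual best responses: (A,X), (B,Y) → Nash equilibria.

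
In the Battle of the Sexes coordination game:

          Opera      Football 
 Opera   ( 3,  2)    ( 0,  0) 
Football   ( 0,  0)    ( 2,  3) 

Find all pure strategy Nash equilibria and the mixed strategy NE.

Pure NE: (Opera, Opera) and (Football, Football); Mixed NE: p = 0.6, q = 0.4

Work:
Check pure NE:
(Opera, Opera): (3, 2) - no unilateral deviation beneficial
(Football, Football): (2, 3) - no unilateral deviation beneficial
Mixed NE: P1 plays Opera with p = 0.6, P2 plays Opera with q = 0.4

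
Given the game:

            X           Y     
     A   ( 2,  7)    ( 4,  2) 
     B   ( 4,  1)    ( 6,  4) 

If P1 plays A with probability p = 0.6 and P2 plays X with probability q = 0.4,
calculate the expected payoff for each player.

E[P1] = 4.0, E[P2] = 3.52

Work:
E[P1] = p·q·π₁(A,X) + p·(1-q)·π₁(A,Y) + (1-p)·q·π₁(B,X) + (1-p)·(1-q)·π₁(B,Y)
= 0.6·0.4·2 + 0.6·0.6·4 + 0.4·0.4·4 + 0.4·0.6·6
= 4.0

E[P2] = 3.52 (similar calculation)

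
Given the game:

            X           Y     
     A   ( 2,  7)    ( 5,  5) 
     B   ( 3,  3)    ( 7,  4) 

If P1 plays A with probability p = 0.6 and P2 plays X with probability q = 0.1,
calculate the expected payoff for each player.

E[P1] = 5.46, E[P2] = 4.68

Work:
E[P1] = p·q·π₁(A,X) + p·(1-q)·π₁(A,Y) + (1-p)·q·π₁(B,X) + (1-p)·(1-q)·π₁(B,Y)
= 0.6·0.1·2 + 0.6·0.9·5 + 0.4·0.1·3 + 0.4·0.9·7
= 5.46

E[P2] = 4.68 (similar calculation)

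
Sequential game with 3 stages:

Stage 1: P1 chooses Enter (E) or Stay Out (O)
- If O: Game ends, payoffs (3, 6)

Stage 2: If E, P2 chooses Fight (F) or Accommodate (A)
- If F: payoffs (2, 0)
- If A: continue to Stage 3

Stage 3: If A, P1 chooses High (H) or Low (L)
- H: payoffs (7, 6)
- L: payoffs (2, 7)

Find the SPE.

SPE: (E, A, H); Outcome (7, 6)

Work:
Stage 3: P1 chooses H (7 vs 2)
Stage 2: P2: F->0, A->6 (anticipating H). Choose A
Stage 1: P1: O->3, E->7 (anticipating A, H). Choose E
SPE path: E -> A -> H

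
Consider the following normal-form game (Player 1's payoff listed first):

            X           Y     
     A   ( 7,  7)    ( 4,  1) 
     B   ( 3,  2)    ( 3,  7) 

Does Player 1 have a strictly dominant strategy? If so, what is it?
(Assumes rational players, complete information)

Yes, Player 1's strictly dominant strategy is A

Work:
A strategy strictly dominates another if it gives a strictly higher payoff against every opponent action. Compare each pair of P1's strategies column-by-column:
  A vs B: [7 vs 3, 4 vs 3] → A strictly dominates B
  B vs A: [3 vs 7, 3 vs 4] → B does not strictly dominate A (column X: 3 ≤ 7)
A strictly dominates every other strategy → strictly dominant.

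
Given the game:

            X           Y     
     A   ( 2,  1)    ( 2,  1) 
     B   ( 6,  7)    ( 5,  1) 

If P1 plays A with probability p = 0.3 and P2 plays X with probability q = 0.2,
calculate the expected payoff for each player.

E[P1] = 4.24, E[P2] = 1.84

Work:
E[P1] = p·q·π₁(A,X) + p·(1-q)·π₁(A,Y) + (1-p)·q·π₁(B,X) + (1-p)·(1-q)·π₁(B,Y)
= 0.3·0.2·2 + 0.3·0.8·2 + 0.7·0.2·6 + 0.7·0.8·5
= 4.24

E[P2] = 1.84 (similar calculation)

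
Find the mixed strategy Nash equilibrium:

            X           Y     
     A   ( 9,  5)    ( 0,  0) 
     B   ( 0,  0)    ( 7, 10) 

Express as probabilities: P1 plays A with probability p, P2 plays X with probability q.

p = 0.6667, q = 0.4375

Work:
Find probabilities that make opponent indifferent:
P2 chooses q to make P1 indifferent between A and B
P1 chooses p to make P2 indifferent between X and Y
Mixed NE: P1 plays (A: 0.6667, B: 0.3333), P2 plays (X: 0.4375, Y: 0.5625)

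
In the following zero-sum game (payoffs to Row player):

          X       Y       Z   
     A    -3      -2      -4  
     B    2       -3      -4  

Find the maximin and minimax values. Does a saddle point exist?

Maximin = -4, Minimax = -4, Saddle: True

Work:
Row minimums: [-4, -4] → maximin = -4
Column maximums: [2, -2, -4] → minimax = -4
Saddle point exists! Game value = -4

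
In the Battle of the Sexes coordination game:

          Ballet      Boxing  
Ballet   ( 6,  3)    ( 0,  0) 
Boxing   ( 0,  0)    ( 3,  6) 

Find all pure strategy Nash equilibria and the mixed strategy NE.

Pure NE: (Ballet, Ballet) and (Boxing, Boxing); Mixed NE: p = 0.6667, q = 0.3333

Work:
Check pure NE:
(Ballet, Ballet): (6, 3) - no unilateral deviation beneficial
(Boxing, Boxing): (3, 6) - no unilateral deviation beneficial
Mixed NE: P1 plays Ballet with p = 0.6667, P2 plays Ballet with q = 0.3333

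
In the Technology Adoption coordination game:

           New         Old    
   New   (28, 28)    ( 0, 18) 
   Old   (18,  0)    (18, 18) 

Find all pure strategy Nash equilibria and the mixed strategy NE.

Pure NE: (New, New) and (Old, Old); Mixed NE: p = 0.6429, q = 0.6429

Work:
Check pure NE:
(New, New): (28, 28) - no unilateral deviation beneficial
(Old, Old): (18, 18) - no unilateral deviation beneficial
Mixed NE: P1 plays New with p = 0.6429, P2 plays New with q = 0.6429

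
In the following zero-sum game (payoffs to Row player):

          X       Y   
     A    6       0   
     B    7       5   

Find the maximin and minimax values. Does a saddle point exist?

Maximin = 5, Minimax = 5, Saddle: True

Work:
Row minimums: [0, 5] → maximin = 5
Column maximums: [7, 5] → minimax = 5
Saddle point exists! Game value = 5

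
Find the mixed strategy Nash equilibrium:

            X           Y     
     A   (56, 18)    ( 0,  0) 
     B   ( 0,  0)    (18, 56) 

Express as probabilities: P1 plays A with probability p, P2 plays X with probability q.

p = 0.7568, q = 0.2432

Work:
Find probabilities that make opponent indifferent:
P2 chooses q to make P1 indifferent between A and B
P1 chooses p to make P2 indifferent between X and Y
Mixed NE: P1 plays (A: 0.7568, B: 0.2432), P2 plays (X: 0.2432, Y: 0.7568)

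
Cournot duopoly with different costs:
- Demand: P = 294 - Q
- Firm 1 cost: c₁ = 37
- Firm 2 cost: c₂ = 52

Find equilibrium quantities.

q₁* = 90.67, q₂* = 75.67

Work:
Reaction: q₁ = (294 - 37 - q₂)/2
Reaction: q₂ = (294 - 52 - q₁)/2
Solve simultaneously:
q₁* = (294 - 2×37 + 52)/3 = 90.67
q₂* = (294 - 2×52 + 37)/3 = 75.67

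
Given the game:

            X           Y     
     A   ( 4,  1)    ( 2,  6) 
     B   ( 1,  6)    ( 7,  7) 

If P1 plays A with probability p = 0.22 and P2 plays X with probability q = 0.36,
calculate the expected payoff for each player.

E[P1] = 4.3736, E[P2] = 6.1032

Work:
E[P1] = p·q·π₁(A,X) + p·(1-q)·π₁(A,Y) + (1-p)·q·π₁(B,X) + (1-p)·(1-q)·π₁(B,Y)
= 0.22·0.36·4 + 0.22·0.64·2 + 0.78·0.36·1 + 0.78·0.64·7
= 4.3736

E[P2] = 6.1032 (similar calculation)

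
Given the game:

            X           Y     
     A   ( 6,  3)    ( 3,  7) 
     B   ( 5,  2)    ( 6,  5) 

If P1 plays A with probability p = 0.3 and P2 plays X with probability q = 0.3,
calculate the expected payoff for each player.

E[P1] = 5.16, E[P2] = 4.61

Work:
E[P1] = p·q·π₁(A,X) + p·(1-q)·π₁(A,Y) + (1-p)·q·π₁(B,X) + (1-p)·(1-q)·π₁(B,Y)
= 0.3·0.3·6 + 0.3·0.7·3 + 0.7·0.3·5 + 0.7·0.7·6
= 5.16

E[P2] = 4.61 (similar calculation)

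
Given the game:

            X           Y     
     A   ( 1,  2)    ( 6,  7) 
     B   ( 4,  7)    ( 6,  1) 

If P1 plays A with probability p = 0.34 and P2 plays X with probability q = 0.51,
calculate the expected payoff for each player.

E[P1] = 4.4598, E[P2] = 4.1926

Work:
E[P1] = p·q·π₁(A,X) + p·(1-q)·π₁(A,Y) + (1-p)·q·π₁(B,X) + (1-p)·(1-q)·π₁(B,Y)
= 0.34·0.51·1 + 0.34·0.49·6 + 0.66·0.51·4 + 0.66·0.49·6
= 4.4598

E[P2] = 4.1926 (similar calculation)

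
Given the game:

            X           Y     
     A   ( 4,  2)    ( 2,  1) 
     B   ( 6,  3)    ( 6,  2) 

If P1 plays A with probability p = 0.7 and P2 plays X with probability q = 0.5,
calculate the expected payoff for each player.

E[P1] = 3.9, E[P2] = 1.8

Work:
E[P1] = p·q·π₁(A,X) + p·(1-q)·π₁(A,Y) + (1-p)·q·π₁(B,X) + (1-p)·(1-q)·π₁(B,Y)
= 0.7·0.5·4 + 0.7·0.5·2 + 0.3·0.5·6 + 0.3·0.5·6
= 3.9

E[P2] = 1.8 (similar calculation)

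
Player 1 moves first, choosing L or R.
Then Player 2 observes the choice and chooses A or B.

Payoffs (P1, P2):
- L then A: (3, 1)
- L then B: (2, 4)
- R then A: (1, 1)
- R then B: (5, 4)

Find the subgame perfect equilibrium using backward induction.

P1 plays R, P2 plays B after L and B after R; Payoff (5, 4)

Work:
Backward induction:
After L: P2 chooses B → P1 gets 2
After R: P2 chooses B → P1 gets 5
P1 chooses R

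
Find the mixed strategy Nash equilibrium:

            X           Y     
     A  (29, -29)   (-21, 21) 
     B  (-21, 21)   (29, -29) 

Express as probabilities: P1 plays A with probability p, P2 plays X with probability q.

p = 0.5, q = 0.5

Work:
Find probabilities that make opponent indifferent:
P2 chooses q to make P1 indifferent between A and B
P1 chooses p to make P2 indifferent between X and Y
Mixed NE: P1 plays (A: 0.5, B: 0.5), P2 plays (X: 0.5, Y: 0.5)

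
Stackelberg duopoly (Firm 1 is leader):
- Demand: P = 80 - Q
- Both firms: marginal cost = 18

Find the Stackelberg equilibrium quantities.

q₁* (leader) = 31.0, q₂* (follower) = 15.5

Work:
Follower's reaction: q₂ = (a - c - q₁)/2
Leader substitutes: π₁ = q₁·(a - q₁ - (a-c-q₁)/2 - c)
FOC: q₁* = (80 - 18)/2 = 31.00
Then: q₂* = (80 - 18 - 31.0)/2 = 15.50
Leader has first-mover advantage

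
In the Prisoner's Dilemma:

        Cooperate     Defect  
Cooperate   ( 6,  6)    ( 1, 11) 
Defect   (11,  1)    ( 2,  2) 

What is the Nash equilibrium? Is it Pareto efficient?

(Defect, Defect) is NE; not Pareto efficient

Work:
Defect dominates Cooperate for both players:
If P2 cooperates: Defect (11) > Cooperate (6)
If P2 defects: Defect (2) > Cooperate (1)
NE: (Defect, Defect) with payoff (2, 2)
But (Cooperate, Cooperate) = (6, 6) Pareto dominates (2, 2)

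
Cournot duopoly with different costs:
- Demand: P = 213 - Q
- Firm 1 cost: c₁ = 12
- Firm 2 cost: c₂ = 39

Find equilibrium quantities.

q₁* = 76.0, q₂* = 49.0

Work:
Reaction: q₁ = (213 - 12 - q₂)/2
Reaction: q₂ = (213 - 39 - q₁)/2
Solve simultaneously:
q₁* = (213 - 2×12 + 39)/3 = 76.0
q₂* = (213 - 2×39 + 12)/3 = 49.0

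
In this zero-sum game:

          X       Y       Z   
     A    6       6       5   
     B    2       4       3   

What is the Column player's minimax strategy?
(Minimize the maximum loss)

Column should play Z, value = 5

Work:
Column player minimizes Row's maximum payoff:
Column X: max payoff to Row = 6
Column Y: max payoff to Row = 6
Column Z: max payoff to Row = 5
Minimum is 5, achieved by column Z.
Minimax strategy: Z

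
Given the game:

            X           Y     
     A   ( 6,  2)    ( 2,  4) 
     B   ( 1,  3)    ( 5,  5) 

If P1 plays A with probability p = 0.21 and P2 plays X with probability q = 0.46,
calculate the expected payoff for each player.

E[P1] = 3.3028, E[P2] = 3.87

Work:
E[P1] = p·q·π₁(A,X) + p·(1-q)·π₁(A,Y) + (1-p)·q·π₁(B,X) + (1-p)·(1-q)·π₁(B,Y)
= 0.21·0.46·6 + 0.21·0.54·2 + 0.79·0.46·1 + 0.79·0.54·5
= 3.3028

E[P2] = 3.87 (similar calculation)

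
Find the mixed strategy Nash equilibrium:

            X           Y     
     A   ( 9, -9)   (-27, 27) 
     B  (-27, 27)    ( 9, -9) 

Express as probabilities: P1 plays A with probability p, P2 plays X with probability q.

p = 0.5, q = 0.5

Work:
Find probabilities that make opponent indifferent:
P2 chooses q to make P1 indifferent between A and B
P1 chooses p to make P2 indifferent between X and Y
Mixed NE: P1 plays (A: 0.5, B: 0.5), P2 plays (X: 0.5, Y: 0.5)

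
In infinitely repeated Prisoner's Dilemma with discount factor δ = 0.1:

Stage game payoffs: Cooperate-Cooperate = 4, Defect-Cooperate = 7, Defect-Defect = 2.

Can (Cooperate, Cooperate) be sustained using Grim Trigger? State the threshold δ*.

δ* = 0.6; since δ = 0.1 < 0.6, cooperation cannot be sustained

Work:
For Grim Trigger:
Cooperate forever: 4/(1-δ)
Defect then punished: 7 + 2·δ/(1-δ)
Need: 4/(1-δ) ≥ 7 + 2·δ/(1-δ)
Solving: δ ≥ (T-R)/(T-P) = (7-4)/(7-2) = 0.6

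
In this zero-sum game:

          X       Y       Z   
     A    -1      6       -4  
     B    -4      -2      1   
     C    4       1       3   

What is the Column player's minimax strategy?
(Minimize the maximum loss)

Column should play Z, value = 3

Work:
Column player minimizes Row's maximum payoff:
Column X: max payoff to Row = 4
Column Y: max payoff to Row = 6
Column Z: max payoff to Row = 3
Minimum is 3, achieved by column Z.
Minimax strategy: Z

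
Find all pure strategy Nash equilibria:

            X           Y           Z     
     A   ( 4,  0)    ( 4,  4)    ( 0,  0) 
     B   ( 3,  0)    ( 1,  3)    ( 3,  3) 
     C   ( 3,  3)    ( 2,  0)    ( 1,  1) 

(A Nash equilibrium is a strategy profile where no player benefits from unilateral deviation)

Nash equilibrium: (A, Y), (B, Z)

Work:
Best responses:
  P1 vs X: payoffs [4, 3, 3] → best response A (payoff 4)
  P1 vs Y: payoffs [4, 1, 2] → best response A (payoff 4)
  P1 vs Z: payoffs [0, 3, 1] → best response B (payoff 3)
  P2 vs A: payoffs [0, 4, 0] → best response Y (payoff 4)
  P2 vs B: payoffs [0, 3, 3] → best response Y/Z (payoff 3)
  P2 vs C: payoffs [3, 0, 1] → best response X (payoff 3)
Mutual best responses: (A,Y), (B,Z) → Nash equilibria.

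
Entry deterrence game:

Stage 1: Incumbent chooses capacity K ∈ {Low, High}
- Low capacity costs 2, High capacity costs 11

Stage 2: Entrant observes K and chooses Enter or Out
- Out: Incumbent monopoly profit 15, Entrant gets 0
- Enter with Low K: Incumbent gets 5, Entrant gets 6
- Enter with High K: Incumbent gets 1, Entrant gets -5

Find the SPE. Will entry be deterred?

SPE: (High, Enter|Low, Out|High); Entry deterred. Incumbent net profit = 4

Work:
After Low K: Entrant enters (6 > 0)
After High K: Entrant stays out (-5 < 0)
Incumbent: Low → 5−2=3, High → 15−11=4
Incumbent chooses High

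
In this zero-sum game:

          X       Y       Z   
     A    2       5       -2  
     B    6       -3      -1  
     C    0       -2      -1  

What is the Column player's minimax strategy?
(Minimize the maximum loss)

Column should play Z, value = -1

Work:
Column player minimizes Row's maximum payoff:
Column X: max payoff to Row = 6
Column Y: max payoff to Row = 5
Column Z: max payoff to Row = -1
Minimum is -1, achieved by column Z.
Minimax strategy: Z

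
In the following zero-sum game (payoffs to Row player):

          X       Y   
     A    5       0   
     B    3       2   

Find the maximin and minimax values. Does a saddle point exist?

Maximin = 2, Minimax = 2, Saddle: True

Work:
Row minimums: [0, 2] → maximin = 2
Column maximums: [5, 2] → minimax = 2
Saddle point exists! Game value = 2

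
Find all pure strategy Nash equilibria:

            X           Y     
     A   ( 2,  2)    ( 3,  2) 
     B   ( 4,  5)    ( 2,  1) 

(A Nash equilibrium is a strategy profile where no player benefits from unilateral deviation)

Nash equilibrium: (A, Y), (B, X)

Work:
Best responses:
  P1 vs X: payoffs [2, 4] → best response B (payoff 4)
  P1 vs Y: payoffs [3, 2] → best response A (payoff 3)
  P2 vs A: payoffs [2, 2] → best response X/Y (payoff 2)
  P2 vs B: payoffs [5, 1] → best response X (payoff 5)
Mutual best responses: (A,Y), (B,X) → Nash equilibria.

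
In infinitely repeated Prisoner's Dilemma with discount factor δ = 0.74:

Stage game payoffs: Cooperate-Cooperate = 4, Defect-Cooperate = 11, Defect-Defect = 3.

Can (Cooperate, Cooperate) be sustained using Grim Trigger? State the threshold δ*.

δ* = 0.875; since δ = 0.74 < 0.875, cooperation cannot be sustained

Work:
For Grim Trigger:
Cooperate forever: 4/(1-δ)
Defect then punished: 11 + 3·δ/(1-δ)
Need: 4/(1-δ) ≥ 11 + 3·δ/(1-δ)
Solving: δ ≥ (T-R)/(T-P) = (11-4)/(11-3) = 0.875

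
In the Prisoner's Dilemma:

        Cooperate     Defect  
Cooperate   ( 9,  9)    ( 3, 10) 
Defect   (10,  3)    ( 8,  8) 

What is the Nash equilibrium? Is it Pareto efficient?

(Defect, Defect) is NE; not Pareto efficient

Work:
Defect dominates Cooperate for both players:
If P2 cooperates: Defect (10) > Cooperate (9)
If P2 defects: Defect (8) > Cooperate (3)
NE: (Defect, Defect) with payoff (8, 8)
But (Cooperate, Cooperate) = (9, 9) Pareto dominates (8, 8)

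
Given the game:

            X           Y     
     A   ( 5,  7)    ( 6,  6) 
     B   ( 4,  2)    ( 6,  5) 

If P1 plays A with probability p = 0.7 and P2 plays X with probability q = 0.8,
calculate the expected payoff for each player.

E[P1] = 4.96, E[P2] = 5.54

Work:
E[P1] = p·q·π₁(A,X) + p·(1-q)·π₁(A,Y) + (1-p)·q·π₁(B,X) + (1-p)·(1-q)·π₁(B,Y)
= 0.7·0.8·5 + 0.7·0.2·6 + 0.3·0.8·4 + 0.3·0.2·6
= 4.96

E[P2] = 5.54 (similar calculation)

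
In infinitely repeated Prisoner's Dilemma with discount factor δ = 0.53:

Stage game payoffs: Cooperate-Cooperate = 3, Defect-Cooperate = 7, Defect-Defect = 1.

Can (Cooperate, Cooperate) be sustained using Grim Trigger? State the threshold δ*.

δ* = 0.6667; since δ = 0.53 < 0.6667, cooperation cannot be sustained

Work:
For Grim Trigger:
Cooperate forever: 3/(1-δ)
Defect then punished: 7 + 1·δ/(1-δ)
Need: 3/(1-δ) ≥ 7 + 1·δ/(1-δ)
Solving: δ ≥ (T-R)/(T-P) = (7-3)/(7-1) = 0.6667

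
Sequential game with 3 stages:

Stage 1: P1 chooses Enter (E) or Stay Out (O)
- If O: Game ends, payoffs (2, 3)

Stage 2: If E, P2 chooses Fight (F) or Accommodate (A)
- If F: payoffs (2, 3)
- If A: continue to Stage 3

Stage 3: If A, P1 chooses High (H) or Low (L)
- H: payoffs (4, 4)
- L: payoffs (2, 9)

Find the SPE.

SPE: (E, A, H); Outcome (4, 4)

Work:
Stage 3: P1 chooses H (4 vs 2)
Stage 2: P2: F->3, A->4 (anticipating H). Choose A
Stage 1: P1: O->2, E->4 (anticipating A, H). Choose E
SPE path: E -> A -> H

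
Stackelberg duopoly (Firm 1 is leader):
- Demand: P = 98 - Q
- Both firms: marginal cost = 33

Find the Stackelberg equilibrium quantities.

q₁* (leader) = 32.5, q₂* (follower) = 16.25

Work:
Follower's reaction: q₂ = (a - c - q₁)/2
Leader substitutes: π₁ = q₁·(a - q₁ - (a-c-q₁)/2 - c)
FOC: q₁* = (98 - 33)/2 = 32.50
Then: q₂* = (98 - 33 - 32.5)/2 = 16.25
Leader has first-mover advantage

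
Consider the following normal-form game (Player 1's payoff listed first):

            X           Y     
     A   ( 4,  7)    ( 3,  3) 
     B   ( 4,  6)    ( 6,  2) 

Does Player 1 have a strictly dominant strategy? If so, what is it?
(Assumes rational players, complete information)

No strictly dominant strategy exists for Player 1

Work:
A strategy strictly dominates another if it gives a strictly higher payoff against every opponent action. Compare each pair of P1's strategies column-by-column:
  A vs B: [4 vs 4, 3 vs 6] → A does not strictly dominate B (column X: 4 ≤ 4)
  B vs A: [4 vs 4, 6 vs 3] → B does not strictly dominate A (column X: 4 ≤ 4)
No single strategy strictly dominates all others → no strictly dominant strategy.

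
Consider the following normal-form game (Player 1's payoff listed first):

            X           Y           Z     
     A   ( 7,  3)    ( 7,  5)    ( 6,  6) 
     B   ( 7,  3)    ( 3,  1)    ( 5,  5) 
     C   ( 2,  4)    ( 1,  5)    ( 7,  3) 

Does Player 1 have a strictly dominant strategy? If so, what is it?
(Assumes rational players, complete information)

No strictly dominant strategy exists for Player 1

Work:
A strategy strictly dominates another if it gives a strictly higher payoff against every opponent action. Compare each pair of P1's strategies column-by-column:
  A vs B: [7 vs 7, 7 vs 3, 6 vs 5] → A does not strictly dominate B (column X: 7 ≤ 7)
  A vs C: [7 vs 2, 7 vs 1, 6 vs 7] → A does not strictly dominate C (column Z: 6 ≤ 7)
  B vs A: [7 vs 7, 3 vs 7, 5 vs 6] → B does not strictly dominate A (column X: 7 ≤ 7)
  B vs C: [7 vs 2, 3 vs 1, 5 vs 7] → B does not strictly dominate C (column Z: 5 ≤ 7)
  C vs A: [2 vs 7, 1 vs 7, 7 vs 6] → C does not strictly dominate A (column X: 2 ≤ 7)
  C vs B: [2 vs 7, 1 vs 3, 7 vs 5] → C does not strictly dominate B (column X: 2 ≤ 7)
No single strategy strictly dominates all others → no strictly dominant strategy.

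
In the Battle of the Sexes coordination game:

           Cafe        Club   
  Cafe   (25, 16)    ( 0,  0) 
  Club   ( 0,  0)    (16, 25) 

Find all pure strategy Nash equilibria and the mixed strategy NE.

Pure NE: (Cafe, Cafe) and (Club, Club); Mixed NE: p = 0.6098, q = 0.3902

Work:
Check pure NE:
(Cafe, Cafe): (25, 16) - no unilateral deviation beneficial
(Club, Club): (16, 25) - no unilateral deviation beneficial
Mixed NE: P1 plays Cafe with p = 0.6098, P2 plays Cafe with q = 0.3902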